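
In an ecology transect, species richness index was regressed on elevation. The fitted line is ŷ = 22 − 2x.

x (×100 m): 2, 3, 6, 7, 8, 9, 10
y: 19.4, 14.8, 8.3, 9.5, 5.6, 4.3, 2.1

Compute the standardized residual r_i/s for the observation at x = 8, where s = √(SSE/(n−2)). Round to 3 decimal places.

x=2: ŷ = 22 − 2·2 = 18; r = 19.4 − 18 = 1.4
x=3: ŷ = 22 − 2·3 = 16; r = 14.8 − 16 = -1.2
x=6: ŷ = 22 − 2·6 = 10; r = 8.3 − 10 = -1.7
x=7: ŷ = 22 − 2·7 = 8; r = 9.5 − 8 = 1.5
x=8: ŷ = 22 − 2·8 = 6; r = 5.6 − 6 = -0.4
x=9: ŷ = 22 − 2·9 = 4; r = 4.3 − 4 = 0.3
x=10: ŷ = 22 − 2·10 = 2; r = 2.1 − 2 = 0.1
SSE = 1.96 + 1.44 + 2.89 + 2.25 + 0.16 + 0.09 + 0.01 = 8.8
s = √(8.8/5) = 1.32665
r/s = -0.4 / 1.32665 = -0.302

-0.302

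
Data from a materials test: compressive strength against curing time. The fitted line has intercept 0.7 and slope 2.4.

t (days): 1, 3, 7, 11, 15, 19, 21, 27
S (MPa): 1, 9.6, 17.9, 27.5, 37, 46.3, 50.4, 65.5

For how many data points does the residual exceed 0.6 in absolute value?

t=1: Ŝ = 0.7 + 2.4·1 = 3.1; e = 1 − 3.1 = -2.1
t=3: Ŝ = 0.7 + 2.4·3 = 7.9; e = 9.6 − 7.9 = 1.7
t=7: Ŝ = 0.7 + 2.4·7 = 17.5; e = 17.9 − 17.5 = 0.4
t=11: Ŝ = 0.7 + 2.4·11 = 27.1; e = 27.5 − 27.1 = 0.4
t=15: Ŝ = 0.7 + 2.4·15 = 36.7; e = 37 − 36.7 = 0.3
t=19: Ŝ = 0.7 + 2.4·19 = 46.3; e = 46.3 − 46.3 = 0
t=21: Ŝ = 0.7 + 2.4·21 = 51.1; e = 50.4 − 51.1 = -0.7
t=27: Ŝ = 0.7 + 2.4·27 = 65.5; e = 65.5 − 65.5 = 0
|e| > 0.6: t=1 (|e|=2.1), t=3 (|e|=1.7), t=21 (|e|=0.7) → 3

3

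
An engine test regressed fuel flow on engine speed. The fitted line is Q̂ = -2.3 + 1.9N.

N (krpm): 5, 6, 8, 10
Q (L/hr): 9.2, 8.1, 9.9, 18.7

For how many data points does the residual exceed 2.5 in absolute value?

N=5: Q̂ = -2.3 + 1.9·5 = 7.2; r = 9.2 − 7.2 = 2
N=6: Q̂ = -2.3 + 1.9·6 = 9.1; r = 8.1 − 9.1 = -1
N=8: Q̂ = -2.3 + 1.9·8 = 12.9; r = 9.9 − 12.9 = -3
N=10: Q̂ = -2.3 + 1.9·10 = 16.7; r = 18.7 − 16.7 = 2
|r| > 2.5: N=8 (|r|=3) → 1

1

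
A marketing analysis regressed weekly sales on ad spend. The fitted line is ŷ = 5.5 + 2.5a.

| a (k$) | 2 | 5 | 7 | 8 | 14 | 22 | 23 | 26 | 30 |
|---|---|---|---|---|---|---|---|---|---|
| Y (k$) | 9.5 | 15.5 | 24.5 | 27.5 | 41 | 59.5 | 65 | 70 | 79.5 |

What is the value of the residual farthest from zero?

a=2: ŷ = 5.5 + 2.5·2 = 10.5; e = 9.5 − 10.5 = -1
a=5: ŷ = 5.5 + 2.5·5 = 18; e = 15.5 − 18 = -2.5
a=7: ŷ = 5.5 + 2.5·7 = 23; e = 24.5 − 23 = 1.5
a=8: ŷ = 5.5 + 2.5·8 = 25.5; e = 27.5 − 25.5 = 2
a=14: ŷ = 5.5 + 2.5·14 = 40.5; e = 41 − 40.5 = 0.5
a=22: ŷ = 5.5 + 2.5·22 = 60.5; e = 59.5 − 60.5 = -1
a=23: ŷ = 5.5 + 2.5·23 = 63; e = 65 − 63 = 2
a=26: ŷ = 5.5 + 2.5·26 = 70.5; e = 70 − 70.5 = -0.5
a=30: ŷ = 5.5 + 2.5·30 = 80.5; e = 79.5 − 80.5 = -1
Largest |e| is 2.5 at a = 5, residual -2.5.

e = -2.5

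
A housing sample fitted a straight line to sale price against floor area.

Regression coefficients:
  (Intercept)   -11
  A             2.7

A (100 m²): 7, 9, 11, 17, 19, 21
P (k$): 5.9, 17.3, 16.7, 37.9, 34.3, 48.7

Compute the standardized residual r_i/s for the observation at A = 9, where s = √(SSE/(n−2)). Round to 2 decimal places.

A=7: ŷ = -11 + 2.7·7 = 7.9; r = 5.9 − 7.9 = -2
A=9: ŷ = -11 + 2.7·9 = 13.3; r = 17.3 − 13.3 = 4
A=11: ŷ = -11 + 2.7·11 = 18.7; r = 16.7 − 18.7 = -2
A=17: ŷ = -11 + 2.7·17 = 34.9; r = 37.9 − 34.9 = 3
A=19: ŷ = -11 + 2.7·19 = 40.3; r = 34.3 − 40.3 = -6
A=21: ŷ = -11 + 2.7·21 = 45.7; r = 48.7 − 45.7 = 3
SSE = 4 + 16 + 4 + 9 + 36 + 9 = 78
s = √(78/4) = 4.41588
r/s = 4 / 4.41588 = 0.91

0.91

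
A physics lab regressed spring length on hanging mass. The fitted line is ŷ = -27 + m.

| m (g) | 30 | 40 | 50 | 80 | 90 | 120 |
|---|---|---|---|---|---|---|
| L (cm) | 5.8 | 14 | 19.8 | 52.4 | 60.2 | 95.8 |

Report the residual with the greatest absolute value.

r = -3.2

m=30: ŷ = -27 + 30 = 3; r = 5.8 − 3 = 2.8
m=40: ŷ = -27 + 40 = 13; r = 14 − 13 = 1
m=50: ŷ = -27 + 50 = 23; r = 19.8 − 23 = -3.2
m=80: ŷ = -27 + 80 = 53; r = 52.4 − 53 = -0.6
m=90: ŷ = -27 + 90 = 63; r = 60.2 − 63 = -2.8
m=120: ŷ = -27 + 120 = 93; r = 95.8 − 93 = 2.8
Largest |r| is 3.2 at m = 50, residual -3.2.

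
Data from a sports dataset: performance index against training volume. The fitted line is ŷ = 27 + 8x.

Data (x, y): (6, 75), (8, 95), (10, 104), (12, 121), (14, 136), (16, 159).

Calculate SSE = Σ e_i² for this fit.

SSE = 54

x=6: ŷ = 27 + 8·6 = 75; e = 75 − 75 = 0
x=8: ŷ = 27 + 8·8 = 91; e = 95 − 91 = 4
x=10: ŷ = 27 + 8·10 = 107; e = 104 − 107 = -3
x=12: ŷ = 27 + 8·12 = 123; e = 121 − 123 = -2
x=14: ŷ = 27 + 8·14 = 139; e = 136 − 139 = -3
x=16: ŷ = 27 + 8·16 = 155; e = 159 − 155 = 4
SSE = 0 + 16 + 9 + 4 + 9 + 16 = 54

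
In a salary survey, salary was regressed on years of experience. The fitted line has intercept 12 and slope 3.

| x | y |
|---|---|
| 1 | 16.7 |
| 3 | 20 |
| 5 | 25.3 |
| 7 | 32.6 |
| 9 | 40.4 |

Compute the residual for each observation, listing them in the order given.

x=1: ŷ = 12 + 3·1 = 15; e = 16.7 − 15 = 1.7
x=3: ŷ = 12 + 3·3 = 21; e = 20 − 21 = -1
x=5: ŷ = 12 + 3·5 = 27; e = 25.3 − 27 = -1.7
x=7: ŷ = 12 + 3·7 = 33; e = 32.6 − 33 = -0.4
x=9: ŷ = 12 + 3·9 = 39; e = 40.4 − 39 = 1.4

1.7, -1, -1.7, -0.4, 1.4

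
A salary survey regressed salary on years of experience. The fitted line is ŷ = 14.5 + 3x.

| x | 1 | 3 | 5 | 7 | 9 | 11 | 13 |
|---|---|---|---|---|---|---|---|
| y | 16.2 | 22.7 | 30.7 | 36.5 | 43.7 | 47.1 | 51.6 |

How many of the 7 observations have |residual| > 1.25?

x=1: ŷ = 14.5 + 3·1 = 17.5; r = 16.2 − 17.5 = -1.3
x=3: ŷ = 14.5 + 3·3 = 23.5; r = 22.7 − 23.5 = -0.8
x=5: ŷ = 14.5 + 3·5 = 29.5; r = 30.7 − 29.5 = 1.2
x=7: ŷ = 14.5 + 3·7 = 35.5; r = 36.5 − 35.5 = 1
x=9: ŷ = 14.5 + 3·9 = 41.5; r = 43.7 − 41.5 = 2.2
x=11: ŷ = 14.5 + 3·11 = 47.5; r = 47.1 − 47.5 = -0.4
x=13: ŷ = 14.5 + 3·13 = 53.5; r = 51.6 − 53.5 = -1.9
|r| > 1.25: x=1 (|r|=1.3), x=9 (|r|=2.2), x=13 (|r|=1.9) → 3

3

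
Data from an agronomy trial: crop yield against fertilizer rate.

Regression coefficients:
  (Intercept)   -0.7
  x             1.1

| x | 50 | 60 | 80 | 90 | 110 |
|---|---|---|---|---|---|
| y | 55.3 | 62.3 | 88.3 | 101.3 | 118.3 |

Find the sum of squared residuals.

x=50: ŷ = -0.7 + 1.1·50 = 54.3; r = 55.3 − 54.3 = 1
x=60: ŷ = -0.7 + 1.1·60 = 65.3; r = 62.3 − 65.3 = -3
x=80: ŷ = -0.7 + 1.1·80 = 87.3; r = 88.3 − 87.3 = 1
x=90: ŷ = -0.7 + 1.1·90 = 98.3; r = 101.3 − 98.3 = 3
x=110: ŷ = -0.7 + 1.1·110 = 120.3; r = 118.3 − 120.3 = -2
SSE = 1 + 9 + 1 + 9 + 4 = 24

SSE = 24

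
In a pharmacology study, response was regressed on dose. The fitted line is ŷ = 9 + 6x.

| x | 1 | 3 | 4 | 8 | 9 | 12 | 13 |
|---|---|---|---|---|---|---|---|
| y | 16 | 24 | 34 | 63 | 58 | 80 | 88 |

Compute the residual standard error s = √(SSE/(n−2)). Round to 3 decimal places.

x=1: ŷ = 9 + 6·1 = 15; e = 16 − 15 = 1
x=3: ŷ = 9 + 6·3 = 27; e = 24 − 27 = -3
x=4: ŷ = 9 + 6·4 = 33; e = 34 − 33 = 1
x=8: ŷ = 9 + 6·8 = 57; e = 63 − 57 = 6
x=9: ŷ = 9 + 6·9 = 63; e = 58 − 63 = -5
x=12: ŷ = 9 + 6·12 = 81; e = 80 − 81 = -1
x=13: ŷ = 9 + 6·13 = 87; e = 88 − 87 = 1
SSE = 1 + 9 + 1 + 36 + 25 + 1 + 1 = 74
s = √(74/5) = √14.8 ≈ 3.847

s = 3.847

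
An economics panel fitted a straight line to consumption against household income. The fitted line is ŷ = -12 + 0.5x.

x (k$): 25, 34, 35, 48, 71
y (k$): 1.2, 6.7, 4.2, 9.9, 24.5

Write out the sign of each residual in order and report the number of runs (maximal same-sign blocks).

3 runs

x=25: ŷ = -12 + 0.5·25 = 0.5; e = 1.2 − 0.5 = 0.7
x=34: ŷ = -12 + 0.5·34 = 5; e = 6.7 − 5 = 1.7
x=35: ŷ = -12 + 0.5·35 = 5.5; e = 4.2 − 5.5 = -1.3
x=48: ŷ = -12 + 0.5·48 = 12; e = 9.9 − 12 = -2.1
x=71: ŷ = -12 + 0.5·71 = 23.5; e = 24.5 − 23.5 = 1
Signs: + + − − +
Runs: +×2, −×2, +×1 → 3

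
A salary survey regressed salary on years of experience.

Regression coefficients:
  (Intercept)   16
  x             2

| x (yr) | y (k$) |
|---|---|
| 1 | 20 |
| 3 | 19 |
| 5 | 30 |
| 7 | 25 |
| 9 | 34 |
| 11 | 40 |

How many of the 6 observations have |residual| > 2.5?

3

x=1: ŷ = 16 + 2·1 = 18; r = 20 − 18 = 2
x=3: ŷ = 16 + 2·3 = 22; r = 19 − 22 = -3
x=5: ŷ = 16 + 2·5 = 26; r = 30 − 26 = 4
x=7: ŷ = 16 + 2·7 = 30; r = 25 − 30 = -5
x=9: ŷ = 16 + 2·9 = 34; r = 34 − 34 = 0
x=11: ŷ = 16 + 2·11 = 38; r = 40 − 38 = 2
|r| > 2.5: x=3 (|r|=3), x=5 (|r|=4), x=7 (|r|=5) → 3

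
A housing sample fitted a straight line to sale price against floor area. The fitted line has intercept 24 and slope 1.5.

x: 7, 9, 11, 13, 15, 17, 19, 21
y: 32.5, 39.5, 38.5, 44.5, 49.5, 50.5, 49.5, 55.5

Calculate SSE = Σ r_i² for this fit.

SSE = 32

x=7: ŷ = 24 + 1.5·7 = 34.5; r = 32.5 − 34.5 = -2
x=9: ŷ = 24 + 1.5·9 = 37.5; r = 39.5 − 37.5 = 2
x=11: ŷ = 24 + 1.5·11 = 40.5; r = 38.5 − 40.5 = -2
x=13: ŷ = 24 + 1.5·13 = 43.5; r = 44.5 − 43.5 = 1
x=15: ŷ = 24 + 1.5·15 = 46.5; r = 49.5 − 46.5 = 3
x=17: ŷ = 24 + 1.5·17 = 49.5; r = 50.5 − 49.5 = 1
x=19: ŷ = 24 + 1.5·19 = 52.5; r = 49.5 − 52.5 = -3
x=21: ŷ = 24 + 1.5·21 = 55.5; r = 55.5 − 55.5 = 0
SSE = 4 + 4 + 4 + 1 + 9 + 1 + 9 + 0 = 32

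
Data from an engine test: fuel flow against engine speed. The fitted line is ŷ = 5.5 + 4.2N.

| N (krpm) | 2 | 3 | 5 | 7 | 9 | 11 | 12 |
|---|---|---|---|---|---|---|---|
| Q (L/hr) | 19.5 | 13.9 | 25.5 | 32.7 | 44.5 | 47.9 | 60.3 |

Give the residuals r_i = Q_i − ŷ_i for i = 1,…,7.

5.6, -4.2, -1, -2.2, 1.2, -3.8, 4.4

N=2: ŷ = 5.5 + 4.2·2 = 13.9; r = 19.5 − 13.9 = 5.6
N=3: ŷ = 5.5 + 4.2·3 = 18.1; r = 13.9 − 18.1 = -4.2
N=5: ŷ = 5.5 + 4.2·5 = 26.5; r = 25.5 − 26.5 = -1
N=7: ŷ = 5.5 + 4.2·7 = 34.9; r = 32.7 − 34.9 = -2.2
N=9: ŷ = 5.5 + 4.2·9 = 43.3; r = 44.5 − 43.3 = 1.2
N=11: ŷ = 5.5 + 4.2·11 = 51.7; r = 47.9 − 51.7 = -3.8
N=12: ŷ = 5.5 + 4.2·12 = 55.9; r = 60.3 − 55.9 = 4.4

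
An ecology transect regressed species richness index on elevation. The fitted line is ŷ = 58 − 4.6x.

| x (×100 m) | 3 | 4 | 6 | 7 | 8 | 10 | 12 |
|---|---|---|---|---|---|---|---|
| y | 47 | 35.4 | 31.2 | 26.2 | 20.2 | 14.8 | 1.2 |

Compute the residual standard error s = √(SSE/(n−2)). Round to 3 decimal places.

x=3: ŷ = 58 − 4.6·3 = 44.2; e = 47 − 44.2 = 2.8
x=4: ŷ = 58 − 4.6·4 = 39.6; e = 35.4 − 39.6 = -4.2
x=6: ŷ = 58 − 4.6·6 = 30.4; e = 31.2 − 30.4 = 0.8
x=7: ŷ = 58 − 4.6·7 = 25.8; e = 26.2 − 25.8 = 0.4
x=8: ŷ = 58 − 4.6·8 = 21.2; e = 20.2 − 21.2 = -1
x=10: ŷ = 58 − 4.6·10 = 12; e = 14.8 − 12 = 2.8
x=12: ŷ = 58 − 4.6·12 = 2.8; e = 1.2 − 2.8 = -1.6
SSE = 7.84 + 17.64 + 0.64 + 0.16 + 1 + 7.84 + 2.56 = 37.68
s = √(37.68/5) = √7.536 ≈ 2.745

s = 2.745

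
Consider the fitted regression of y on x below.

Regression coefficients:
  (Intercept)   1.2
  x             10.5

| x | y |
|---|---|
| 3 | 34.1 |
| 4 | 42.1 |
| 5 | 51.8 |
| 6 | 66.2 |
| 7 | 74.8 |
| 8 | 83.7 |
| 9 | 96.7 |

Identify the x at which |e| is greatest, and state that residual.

x = 6, e = 2

x=3: ŷ = 1.2 + 10.5·3 = 32.7; e = 34.1 − 32.7 = 1.4
x=4: ŷ = 1.2 + 10.5·4 = 43.2; e = 42.1 − 43.2 = -1.1
x=5: ŷ = 1.2 + 10.5·5 = 53.7; e = 51.8 − 53.7 = -1.9
x=6: ŷ = 1.2 + 10.5·6 = 64.2; e = 66.2 − 64.2 = 2
x=7: ŷ = 1.2 + 10.5·7 = 74.7; e = 74.8 − 74.7 = 0.1
x=8: ŷ = 1.2 + 10.5·8 = 85.2; e = 83.7 − 85.2 = -1.5
x=9: ŷ = 1.2 + 10.5·9 = 95.7; e = 96.7 − 95.7 = 1
Largest |e| is 2 at x = 6, residual 2.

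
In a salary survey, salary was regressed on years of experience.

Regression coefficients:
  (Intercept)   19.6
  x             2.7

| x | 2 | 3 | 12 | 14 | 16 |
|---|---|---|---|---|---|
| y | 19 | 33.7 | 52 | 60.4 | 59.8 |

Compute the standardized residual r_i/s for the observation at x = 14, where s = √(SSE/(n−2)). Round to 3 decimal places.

0.548

x=2: ŷ = 19.6 + 2.7·2 = 25; r = 19 − 25 = -6
x=3: ŷ = 19.6 + 2.7·3 = 27.7; r = 33.7 − 27.7 = 6
x=12: ŷ = 19.6 + 2.7·12 = 52; r = 52 − 52 = 0
x=14: ŷ = 19.6 + 2.7·14 = 57.4; r = 60.4 − 57.4 = 3
x=16: ŷ = 19.6 + 2.7·16 = 62.8; r = 59.8 − 62.8 = -3
SSE = 36 + 36 + 0 + 9 + 9 = 90
s = √(90/3) = 5.47723
r/s = 3 / 5.47723 = 0.548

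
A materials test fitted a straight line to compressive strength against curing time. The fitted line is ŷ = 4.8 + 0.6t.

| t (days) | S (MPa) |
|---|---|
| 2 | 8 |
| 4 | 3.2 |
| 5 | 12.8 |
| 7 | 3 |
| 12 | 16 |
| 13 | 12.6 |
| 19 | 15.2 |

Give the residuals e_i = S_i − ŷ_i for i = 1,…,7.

2, -4, 5, -6, 4, 0, -1

t=2: ŷ = 4.8 + 0.6·2 = 6; e = 8 − 6 = 2
t=4: ŷ = 4.8 + 0.6·4 = 7.2; e = 3.2 − 7.2 = -4
t=5: ŷ = 4.8 + 0.6·5 = 7.8; e = 12.8 − 7.8 = 5
t=7: ŷ = 4.8 + 0.6·7 = 9; e = 3 − 9 = -6
t=12: ŷ = 4.8 + 0.6·12 = 12; e = 16 − 12 = 4
t=13: ŷ = 4.8 + 0.6·13 = 12.6; e = 12.6 − 12.6 = 0
t=19: ŷ = 4.8 + 0.6·19 = 16.2; e = 15.2 − 16.2 = -1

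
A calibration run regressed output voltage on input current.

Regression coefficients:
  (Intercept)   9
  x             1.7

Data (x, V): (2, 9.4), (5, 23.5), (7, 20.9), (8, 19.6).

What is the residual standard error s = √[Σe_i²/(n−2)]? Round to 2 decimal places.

x=2: V̂ = 9 + 1.7·2 = 12.4; e = 9.4 − 12.4 = -3
x=5: V̂ = 9 + 1.7·5 = 17.5; e = 23.5 − 17.5 = 6
x=7: V̂ = 9 + 1.7·7 = 20.9; e = 20.9 − 20.9 = 0
x=8: V̂ = 9 + 1.7·8 = 22.6; e = 19.6 − 22.6 = -3
SSE = 9 + 36 + 0 + 9 = 54
s = √(54/2) = √27 ≈ 5.20

s = 5.20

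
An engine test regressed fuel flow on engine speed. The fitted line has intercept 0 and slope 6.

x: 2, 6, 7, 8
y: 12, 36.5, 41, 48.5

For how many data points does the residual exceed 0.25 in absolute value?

x=2: ŷ = 6·2 = 12; e = 12 − 12 = 0
x=6: ŷ = 6·6 = 36; e = 36.5 − 36 = 0.5
x=7: ŷ = 6·7 = 42; e = 41 − 42 = -1
x=8: ŷ = 6·8 = 48; e = 48.5 − 48 = 0.5
|e| > 0.25: x=6 (|e|=0.5), x=7 (|e|=1), x=8 (|e|=0.5) → 3

3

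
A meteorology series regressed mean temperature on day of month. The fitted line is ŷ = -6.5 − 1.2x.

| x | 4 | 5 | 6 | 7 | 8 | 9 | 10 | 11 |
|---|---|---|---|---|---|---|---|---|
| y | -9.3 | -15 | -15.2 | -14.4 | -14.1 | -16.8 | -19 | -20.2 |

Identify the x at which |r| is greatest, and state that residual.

x=4: ŷ = -6.5 − 1.2·4 = -11.3; r = -9.3 − (-11.3) = 2
x=5: ŷ = -6.5 − 1.2·5 = -12.5; r = -15 − (-12.5) = -2.5
x=6: ŷ = -6.5 − 1.2·6 = -13.7; r = -15.2 − (-13.7) = -1.5
x=7: ŷ = -6.5 − 1.2·7 = -14.9; r = -14.4 − (-14.9) = 0.5
x=8: ŷ = -6.5 − 1.2·8 = -16.1; r = -14.1 − (-16.1) = 2
x=9: ŷ = -6.5 − 1.2·9 = -17.3; r = -16.8 − (-17.3) = 0.5
x=10: ŷ = -6.5 − 1.2·10 = -18.5; r = -19 − (-18.5) = -0.5
x=11: ŷ = -6.5 − 1.2·11 = -19.7; r = -20.2 − (-19.7) = -0.5
Largest |r| is 2.5 at x = 5, residual -2.5.

x = 5, r = -2.5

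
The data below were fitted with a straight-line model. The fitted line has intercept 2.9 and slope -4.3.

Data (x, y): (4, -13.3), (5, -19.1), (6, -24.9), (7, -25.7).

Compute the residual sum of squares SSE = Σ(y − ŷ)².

SSE = 7.5

x=4: ŷ = 2.9 − 4.3·4 = -14.3; e = -13.3 − (-14.3) = 1
x=5: ŷ = 2.9 − 4.3·5 = -18.6; e = -19.1 − (-18.6) = -0.5
x=6: ŷ = 2.9 − 4.3·6 = -22.9; e = -24.9 − (-22.9) = -2
x=7: ŷ = 2.9 − 4.3·7 = -27.2; e = -25.7 − (-27.2) = 1.5
SSE = 1 + 0.25 + 4 + 2.25 = 7.5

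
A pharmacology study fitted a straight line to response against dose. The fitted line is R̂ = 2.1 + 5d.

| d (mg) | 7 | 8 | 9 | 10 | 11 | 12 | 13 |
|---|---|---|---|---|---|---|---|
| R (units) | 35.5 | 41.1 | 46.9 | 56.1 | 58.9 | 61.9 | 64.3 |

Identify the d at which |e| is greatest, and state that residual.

d=7: R̂ = 2.1 + 5·7 = 37.1; e = 35.5 − 37.1 = -1.6
d=8: R̂ = 2.1 + 5·8 = 42.1; e = 41.1 − 42.1 = -1
d=9: R̂ = 2.1 + 5·9 = 47.1; e = 46.9 − 47.1 = -0.2
d=10: R̂ = 2.1 + 5·10 = 52.1; e = 56.1 − 52.1 = 4
d=11: R̂ = 2.1 + 5·11 = 57.1; e = 58.9 − 57.1 = 1.8
d=12: R̂ = 2.1 + 5·12 = 62.1; e = 61.9 − 62.1 = -0.2
d=13: R̂ = 2.1 + 5·13 = 67.1; e = 64.3 − 67.1 = -2.8
Largest |e| is 4 at d = 10, residual 4.

d = 10, e = 4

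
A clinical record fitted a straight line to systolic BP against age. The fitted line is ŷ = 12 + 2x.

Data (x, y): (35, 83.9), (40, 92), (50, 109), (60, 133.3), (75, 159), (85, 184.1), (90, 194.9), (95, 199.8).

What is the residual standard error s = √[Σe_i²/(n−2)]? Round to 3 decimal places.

s = 2.613

x=35: ŷ = 12 + 2·35 = 82; e = 83.9 − 82 = 1.9
x=40: ŷ = 12 + 2·40 = 92; e = 92 − 92 = 0
x=50: ŷ = 12 + 2·50 = 112; e = 109 − 112 = -3
x=60: ŷ = 12 + 2·60 = 132; e = 133.3 − 132 = 1.3
x=75: ŷ = 12 + 2·75 = 162; e = 159 − 162 = -3
x=85: ŷ = 12 + 2·85 = 182; e = 184.1 − 182 = 2.1
x=90: ŷ = 12 + 2·90 = 192; e = 194.9 − 192 = 2.9
x=95: ŷ = 12 + 2·95 = 202; e = 199.8 − 202 = -2.2
SSE = 3.61 + 0 + 9 + 1.69 + 9 + 4.41 + 8.41 + 4.84 = 40.96
s = √(40.96/6) = √6.82667 ≈ 2.613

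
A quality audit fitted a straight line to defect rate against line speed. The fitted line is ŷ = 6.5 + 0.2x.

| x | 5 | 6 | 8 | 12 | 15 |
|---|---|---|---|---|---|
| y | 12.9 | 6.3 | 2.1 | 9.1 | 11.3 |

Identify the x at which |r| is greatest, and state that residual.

x = 8, r = -6

x=5: ŷ = 6.5 + 0.2·5 = 7.5; r = 12.9 − 7.5 = 5.4
x=6: ŷ = 6.5 + 0.2·6 = 7.7; r = 6.3 − 7.7 = -1.4
x=8: ŷ = 6.5 + 0.2·8 = 8.1; r = 2.1 − 8.1 = -6
x=12: ŷ = 6.5 + 0.2·12 = 8.9; r = 9.1 − 8.9 = 0.2
x=15: ŷ = 6.5 + 0.2·15 = 9.5; r = 11.3 − 9.5 = 1.8
Largest |r| is 6 at x = 8, residual -6.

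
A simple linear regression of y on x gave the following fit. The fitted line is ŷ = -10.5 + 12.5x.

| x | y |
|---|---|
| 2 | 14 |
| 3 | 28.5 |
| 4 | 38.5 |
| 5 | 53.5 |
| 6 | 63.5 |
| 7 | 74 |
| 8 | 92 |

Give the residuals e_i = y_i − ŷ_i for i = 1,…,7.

-0.5, 1.5, -1, 1.5, -1, -3, 2.5

x=2: ŷ = -10.5 + 12.5·2 = 14.5; e = 14 − 14.5 = -0.5
x=3: ŷ = -10.5 + 12.5·3 = 27; e = 28.5 − 27 = 1.5
x=4: ŷ = -10.5 + 12.5·4 = 39.5; e = 38.5 − 39.5 = -1
x=5: ŷ = -10.5 + 12.5·5 = 52; e = 53.5 − 52 = 1.5
x=6: ŷ = -10.5 + 12.5·6 = 64.5; e = 63.5 − 64.5 = -1
x=7: ŷ = -10.5 + 12.5·7 = 77; e = 74 − 77 = -3
x=8: ŷ = -10.5 + 12.5·8 = 89.5; e = 92 − 89.5 = 2.5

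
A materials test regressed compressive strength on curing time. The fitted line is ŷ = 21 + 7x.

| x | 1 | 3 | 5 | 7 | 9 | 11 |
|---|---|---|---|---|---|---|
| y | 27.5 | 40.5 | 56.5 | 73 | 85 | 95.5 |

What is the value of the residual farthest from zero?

x=1: ŷ = 21 + 7·1 = 28; e = 27.5 − 28 = -0.5
x=3: ŷ = 21 + 7·3 = 42; e = 40.5 − 42 = -1.5
x=5: ŷ = 21 + 7·5 = 56; e = 56.5 − 56 = 0.5
x=7: ŷ = 21 + 7·7 = 70; e = 73 − 70 = 3
x=9: ŷ = 21 + 7·9 = 84; e = 85 − 84 = 1
x=11: ŷ = 21 + 7·11 = 98; e = 95.5 − 98 = -2.5
Largest |e| is 3 at x = 7, residual 3.

e = 3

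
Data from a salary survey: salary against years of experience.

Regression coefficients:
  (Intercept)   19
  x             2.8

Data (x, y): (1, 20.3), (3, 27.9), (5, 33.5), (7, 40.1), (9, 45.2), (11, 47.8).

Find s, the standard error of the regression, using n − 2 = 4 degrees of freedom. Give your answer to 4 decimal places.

x=1: ŷ = 19 + 2.8·1 = 21.8; r = 20.3 − 21.8 = -1.5
x=3: ŷ = 19 + 2.8·3 = 27.4; r = 27.9 − 27.4 = 0.5
x=5: ŷ = 19 + 2.8·5 = 33; r = 33.5 − 33 = 0.5
x=7: ŷ = 19 + 2.8·7 = 38.6; r = 40.1 − 38.6 = 1.5
x=9: ŷ = 19 + 2.8·9 = 44.2; r = 45.2 − 44.2 = 1
x=11: ŷ = 19 + 2.8·11 = 49.8; r = 47.8 − 49.8 = -2
SSE = 2.25 + 0.25 + 0.25 + 2.25 + 1 + 4 = 10
s = √(10/4) = √2.5 ≈ 1.5811

s = 1.5811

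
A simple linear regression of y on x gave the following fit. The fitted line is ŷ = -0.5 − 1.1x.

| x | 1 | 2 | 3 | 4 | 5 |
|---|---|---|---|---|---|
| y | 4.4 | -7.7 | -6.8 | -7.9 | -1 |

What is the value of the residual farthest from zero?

x=1: ŷ = -0.5 − 1.1·1 = -1.6; r = 4.4 − (-1.6) = 6
x=2: ŷ = -0.5 − 1.1·2 = -2.7; r = -7.7 − (-2.7) = -5
x=3: ŷ = -0.5 − 1.1·3 = -3.8; r = -6.8 − (-3.8) = -3
x=4: ŷ = -0.5 − 1.1·4 = -4.9; r = -7.9 − (-4.9) = -3
x=5: ŷ = -0.5 − 1.1·5 = -6; r = -1 − (-6) = 5
Largest |r| is 6 at x = 1, residual 6.

r = 6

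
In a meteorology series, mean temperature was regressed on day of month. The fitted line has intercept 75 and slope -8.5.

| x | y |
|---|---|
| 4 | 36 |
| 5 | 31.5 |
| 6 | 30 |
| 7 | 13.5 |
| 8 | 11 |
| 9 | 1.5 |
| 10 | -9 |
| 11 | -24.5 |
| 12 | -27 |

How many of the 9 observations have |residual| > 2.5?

5

x=4: ŷ = 75 − 8.5·4 = 41; e = 36 − 41 = -5
x=5: ŷ = 75 − 8.5·5 = 32.5; e = 31.5 − 32.5 = -1
x=6: ŷ = 75 − 8.5·6 = 24; e = 30 − 24 = 6
x=7: ŷ = 75 − 8.5·7 = 15.5; e = 13.5 − 15.5 = -2
x=8: ŷ = 75 − 8.5·8 = 7; e = 11 − 7 = 4
x=9: ŷ = 75 − 8.5·9 = -1.5; e = 1.5 − (-1.5) = 3
x=10: ŷ = 75 − 8.5·10 = -10; e = -9 − (-10) = 1
x=11: ŷ = 75 − 8.5·11 = -18.5; e = -24.5 − (-18.5) = -6
x=12: ŷ = 75 − 8.5·12 = -27; e = -27 − (-27) = 0
|e| > 2.5: x=4 (|e|=5), x=6 (|e|=6), x=8 (|e|=4), x=9 (|e|=3), x=11 (|e|=6) → 5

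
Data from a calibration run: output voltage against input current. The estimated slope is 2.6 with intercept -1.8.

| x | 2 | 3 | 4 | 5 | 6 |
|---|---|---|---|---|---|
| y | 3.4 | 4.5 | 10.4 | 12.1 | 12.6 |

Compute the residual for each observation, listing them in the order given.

0, -1.5, 1.8, 0.9, -1.2

x=2: ŷ = -1.8 + 2.6·2 = 3.4; e = 3.4 − 3.4 = 0
x=3: ŷ = -1.8 + 2.6·3 = 6; e = 4.5 − 6 = -1.5
x=4: ŷ = -1.8 + 2.6·4 = 8.6; e = 10.4 − 8.6 = 1.8
x=5: ŷ = -1.8 + 2.6·5 = 11.2; e = 12.1 − 11.2 = 0.9
x=6: ŷ = -1.8 + 2.6·6 = 13.8; e = 12.6 − 13.8 = -1.2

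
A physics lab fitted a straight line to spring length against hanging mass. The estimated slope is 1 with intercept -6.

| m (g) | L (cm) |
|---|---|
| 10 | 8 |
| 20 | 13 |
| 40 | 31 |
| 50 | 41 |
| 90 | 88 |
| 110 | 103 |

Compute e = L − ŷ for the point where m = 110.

ŷ = -6 + 110 = 104
e = 103 − 104 = -1

e = -1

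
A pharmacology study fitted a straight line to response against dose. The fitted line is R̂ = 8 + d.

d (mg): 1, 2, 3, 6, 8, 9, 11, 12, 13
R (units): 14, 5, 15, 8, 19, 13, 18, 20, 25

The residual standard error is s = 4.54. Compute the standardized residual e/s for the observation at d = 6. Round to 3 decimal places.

-1.322

R̂ = 8 + 6 = 14
e = 8 − 14 = -6
e/s = -6 / 4.54 = -1.322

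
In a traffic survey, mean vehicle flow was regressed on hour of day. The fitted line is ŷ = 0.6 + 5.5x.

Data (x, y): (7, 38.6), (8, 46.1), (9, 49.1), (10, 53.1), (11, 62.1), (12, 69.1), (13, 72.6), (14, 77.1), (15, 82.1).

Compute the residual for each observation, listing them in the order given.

-0.5, 1.5, -1, -2.5, 1, 2.5, 0.5, -0.5, -1

x=7: ŷ = 0.6 + 5.5·7 = 39.1; r = 38.6 − 39.1 = -0.5
x=8: ŷ = 0.6 + 5.5·8 = 44.6; r = 46.1 − 44.6 = 1.5
x=9: ŷ = 0.6 + 5.5·9 = 50.1; r = 49.1 − 50.1 = -1
x=10: ŷ = 0.6 + 5.5·10 = 55.6; r = 53.1 − 55.6 = -2.5
x=11: ŷ = 0.6 + 5.5·11 = 61.1; r = 62.1 − 61.1 = 1
x=12: ŷ = 0.6 + 5.5·12 = 66.6; r = 69.1 − 66.6 = 2.5
x=13: ŷ = 0.6 + 5.5·13 = 72.1; r = 72.6 − 72.1 = 0.5
x=14: ŷ = 0.6 + 5.5·14 = 77.6; r = 77.1 − 77.6 = -0.5
x=15: ŷ = 0.6 + 5.5·15 = 83.1; r = 82.1 − 83.1 = -1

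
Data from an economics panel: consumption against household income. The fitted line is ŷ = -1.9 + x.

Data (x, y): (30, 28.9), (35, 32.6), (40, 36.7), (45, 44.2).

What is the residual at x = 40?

ŷ = -1.9 + 40 = 38.1
r = 36.7 − 38.1 = -1.4

r = -1.4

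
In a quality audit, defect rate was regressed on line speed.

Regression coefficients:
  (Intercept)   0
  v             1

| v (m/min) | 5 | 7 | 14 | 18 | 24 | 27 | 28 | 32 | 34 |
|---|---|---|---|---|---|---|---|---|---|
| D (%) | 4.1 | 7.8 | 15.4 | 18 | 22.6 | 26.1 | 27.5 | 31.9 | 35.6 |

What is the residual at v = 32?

D̂ = 32 = 32
e = 31.9 − 32 = -0.1

e = -0.1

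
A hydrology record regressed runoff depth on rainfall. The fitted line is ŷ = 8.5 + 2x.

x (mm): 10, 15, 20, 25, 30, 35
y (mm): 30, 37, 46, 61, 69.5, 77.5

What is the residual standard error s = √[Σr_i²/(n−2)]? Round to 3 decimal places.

s = 2.179

x=10: ŷ = 8.5 + 2·10 = 28.5; r = 30 − 28.5 = 1.5
x=15: ŷ = 8.5 + 2·15 = 38.5; r = 37 − 38.5 = -1.5
x=20: ŷ = 8.5 + 2·20 = 48.5; r = 46 − 48.5 = -2.5
x=25: ŷ = 8.5 + 2·25 = 58.5; r = 61 − 58.5 = 2.5
x=30: ŷ = 8.5 + 2·30 = 68.5; r = 69.5 − 68.5 = 1
x=35: ŷ = 8.5 + 2·35 = 78.5; r = 77.5 − 78.5 = -1
SSE = 2.25 + 2.25 + 6.25 + 6.25 + 1 + 1 = 19
s = √(19/4) = √4.75 ≈ 2.179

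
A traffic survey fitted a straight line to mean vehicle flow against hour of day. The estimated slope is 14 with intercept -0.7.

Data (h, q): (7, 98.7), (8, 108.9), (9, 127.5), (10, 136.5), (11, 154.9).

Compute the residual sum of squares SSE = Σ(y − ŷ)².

h=7: q̂ = -0.7 + 14·7 = 97.3; e = 98.7 − 97.3 = 1.4
h=8: q̂ = -0.7 + 14·8 = 111.3; e = 108.9 − 111.3 = -2.4
h=9: q̂ = -0.7 + 14·9 = 125.3; e = 127.5 − 125.3 = 2.2
h=10: q̂ = -0.7 + 14·10 = 139.3; e = 136.5 − 139.3 = -2.8
h=11: q̂ = -0.7 + 14·11 = 153.3; e = 154.9 − 153.3 = 1.6
SSE = 1.96 + 5.76 + 4.84 + 7.84 + 2.56 = 22.96

SSE = 22.96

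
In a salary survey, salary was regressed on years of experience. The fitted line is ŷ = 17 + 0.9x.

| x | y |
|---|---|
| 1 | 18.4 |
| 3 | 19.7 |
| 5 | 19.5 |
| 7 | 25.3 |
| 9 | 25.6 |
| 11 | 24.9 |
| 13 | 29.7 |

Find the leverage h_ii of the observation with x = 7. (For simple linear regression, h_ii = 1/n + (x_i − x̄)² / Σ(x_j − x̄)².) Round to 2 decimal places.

x̄ = (1 + 3 + 5 + 7 + 9 + 11 + 13)/7 = 7
Σ(x − x̄)² = 36 + 16 + 4 + 0 + 4 + 16 + 36 = 112
h = 1/7 + (0)²/112 = 0.142857 + 0 = 0.14

h = 0.14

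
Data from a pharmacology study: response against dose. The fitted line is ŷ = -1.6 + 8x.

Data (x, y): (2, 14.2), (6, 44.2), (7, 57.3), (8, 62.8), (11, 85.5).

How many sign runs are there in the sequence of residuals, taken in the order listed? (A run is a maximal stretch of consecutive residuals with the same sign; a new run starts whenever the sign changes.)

x=2: ŷ = -1.6 + 8·2 = 14.4; e = 14.2 − 14.4 = -0.2
x=6: ŷ = -1.6 + 8·6 = 46.4; e = 44.2 − 46.4 = -2.2
x=7: ŷ = -1.6 + 8·7 = 54.4; e = 57.3 − 54.4 = 2.9
x=8: ŷ = -1.6 + 8·8 = 62.4; e = 62.8 − 62.4 = 0.4
x=11: ŷ = -1.6 + 8·11 = 86.4; e = 85.5 − 86.4 = -0.9
Signs: − − + + −
Runs: −×2, +×2, −×1 → 3

3 runs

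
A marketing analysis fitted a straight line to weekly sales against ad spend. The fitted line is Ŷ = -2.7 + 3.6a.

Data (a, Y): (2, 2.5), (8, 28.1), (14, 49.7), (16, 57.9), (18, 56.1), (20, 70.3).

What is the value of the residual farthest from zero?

a=2: Ŷ = -2.7 + 3.6·2 = 4.5; e = 2.5 − 4.5 = -2
a=8: Ŷ = -2.7 + 3.6·8 = 26.1; e = 28.1 − 26.1 = 2
a=14: Ŷ = -2.7 + 3.6·14 = 47.7; e = 49.7 − 47.7 = 2
a=16: Ŷ = -2.7 + 3.6·16 = 54.9; e = 57.9 − 54.9 = 3
a=18: Ŷ = -2.7 + 3.6·18 = 62.1; e = 56.1 − 62.1 = -6
a=20: Ŷ = -2.7 + 3.6·20 = 69.3; e = 70.3 − 69.3 = 1
Largest |e| is 6 at a = 18, residual -6.

e = -6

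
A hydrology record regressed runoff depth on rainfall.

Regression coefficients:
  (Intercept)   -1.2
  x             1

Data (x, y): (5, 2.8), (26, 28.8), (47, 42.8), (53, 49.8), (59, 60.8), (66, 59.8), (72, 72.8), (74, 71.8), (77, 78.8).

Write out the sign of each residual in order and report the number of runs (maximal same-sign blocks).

8 runs

x=5: ŷ = -1.2 + 5 = 3.8; r = 2.8 − 3.8 = -1
x=26: ŷ = -1.2 + 26 = 24.8; r = 28.8 − 24.8 = 4
x=47: ŷ = -1.2 + 47 = 45.8; r = 42.8 − 45.8 = -3
x=53: ŷ = -1.2 + 53 = 51.8; r = 49.8 − 51.8 = -2
x=59: ŷ = -1.2 + 59 = 57.8; r = 60.8 − 57.8 = 3
x=66: ŷ = -1.2 + 66 = 64.8; r = 59.8 − 64.8 = -5
x=72: ŷ = -1.2 + 72 = 70.8; r = 72.8 − 70.8 = 2
x=74: ŷ = -1.2 + 74 = 72.8; r = 71.8 − 72.8 = -1
x=77: ŷ = -1.2 + 77 = 75.8; r = 78.8 − 75.8 = 3
Signs: − + − − + − + − +
Runs: −×1, +×1, −×2, +×1, −×1, +×1, −×1, +×1 → 8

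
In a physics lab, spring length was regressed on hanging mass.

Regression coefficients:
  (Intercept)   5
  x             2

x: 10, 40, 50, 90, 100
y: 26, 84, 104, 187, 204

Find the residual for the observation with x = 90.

ŷ = 5 + 2·90 = 185
r = 187 − 185 = 2

r = 2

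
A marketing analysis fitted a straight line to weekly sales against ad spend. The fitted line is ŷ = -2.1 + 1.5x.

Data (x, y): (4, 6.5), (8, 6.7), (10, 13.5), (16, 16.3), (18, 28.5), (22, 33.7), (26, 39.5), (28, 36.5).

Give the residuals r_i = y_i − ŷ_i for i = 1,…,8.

x=4: ŷ = -2.1 + 1.5·4 = 3.9; r = 6.5 − 3.9 = 2.6
x=8: ŷ = -2.1 + 1.5·8 = 9.9; r = 6.7 − 9.9 = -3.2
x=10: ŷ = -2.1 + 1.5·10 = 12.9; r = 13.5 − 12.9 = 0.6
x=16: ŷ = -2.1 + 1.5·16 = 21.9; r = 16.3 − 21.9 = -5.6
x=18: ŷ = -2.1 + 1.5·18 = 24.9; r = 28.5 − 24.9 = 3.6
x=22: ŷ = -2.1 + 1.5·22 = 30.9; r = 33.7 − 30.9 = 2.8
x=26: ŷ = -2.1 + 1.5·26 = 36.9; r = 39.5 − 36.9 = 2.6
x=28: ŷ = -2.1 + 1.5·28 = 39.9; r = 36.5 − 39.9 = -3.4

2.6, -3.2, 0.6, -5.6, 3.6, 2.8, 2.6, -3.4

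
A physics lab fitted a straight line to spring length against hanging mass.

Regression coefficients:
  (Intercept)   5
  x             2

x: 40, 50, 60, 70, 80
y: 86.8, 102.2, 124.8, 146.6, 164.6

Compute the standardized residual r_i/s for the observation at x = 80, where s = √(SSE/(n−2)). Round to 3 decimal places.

-0.186

x=40: ŷ = 5 + 2·40 = 85; r = 86.8 − 85 = 1.8
x=50: ŷ = 5 + 2·50 = 105; r = 102.2 − 105 = -2.8
x=60: ŷ = 5 + 2·60 = 125; r = 124.8 − 125 = -0.2
x=70: ŷ = 5 + 2·70 = 145; r = 146.6 − 145 = 1.6
x=80: ŷ = 5 + 2·80 = 165; r = 164.6 − 165 = -0.4
SSE = 3.24 + 7.84 + 0.04 + 2.56 + 0.16 = 13.84
s = √(13.84/3) = 2.14787
r/s = -0.4 / 2.14787 = -0.186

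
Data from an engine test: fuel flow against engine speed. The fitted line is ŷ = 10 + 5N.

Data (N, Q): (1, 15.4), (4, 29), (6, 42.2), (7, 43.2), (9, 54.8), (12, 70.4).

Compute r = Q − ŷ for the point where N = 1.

ŷ = 10 + 5·1 = 15
r = 15.4 − 15 = 0.4

r = 0.4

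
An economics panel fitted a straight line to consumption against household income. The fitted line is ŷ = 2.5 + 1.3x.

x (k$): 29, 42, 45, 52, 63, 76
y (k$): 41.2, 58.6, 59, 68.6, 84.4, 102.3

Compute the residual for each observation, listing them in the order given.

x=29: ŷ = 2.5 + 1.3·29 = 40.2; r = 41.2 − 40.2 = 1
x=42: ŷ = 2.5 + 1.3·42 = 57.1; r = 58.6 − 57.1 = 1.5
x=45: ŷ = 2.5 + 1.3·45 = 61; r = 59 − 61 = -2
x=52: ŷ = 2.5 + 1.3·52 = 70.1; r = 68.6 − 70.1 = -1.5
x=63: ŷ = 2.5 + 1.3·63 = 84.4; r = 84.4 − 84.4 = 0
x=76: ŷ = 2.5 + 1.3·76 = 101.3; r = 102.3 − 101.3 = 1

1, 1.5, -2, -1.5, 0, 1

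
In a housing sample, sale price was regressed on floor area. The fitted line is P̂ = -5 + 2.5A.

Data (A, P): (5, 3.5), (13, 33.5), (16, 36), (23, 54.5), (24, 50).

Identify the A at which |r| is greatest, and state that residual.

A=5: P̂ = -5 + 2.5·5 = 7.5; r = 3.5 − 7.5 = -4
A=13: P̂ = -5 + 2.5·13 = 27.5; r = 33.5 − 27.5 = 6
A=16: P̂ = -5 + 2.5·16 = 35; r = 36 − 35 = 1
A=23: P̂ = -5 + 2.5·23 = 52.5; r = 54.5 − 52.5 = 2
A=24: P̂ = -5 + 2.5·24 = 55; r = 50 − 55 = -5
Largest |r| is 6 at A = 13, residual 6.

A = 13, r = 6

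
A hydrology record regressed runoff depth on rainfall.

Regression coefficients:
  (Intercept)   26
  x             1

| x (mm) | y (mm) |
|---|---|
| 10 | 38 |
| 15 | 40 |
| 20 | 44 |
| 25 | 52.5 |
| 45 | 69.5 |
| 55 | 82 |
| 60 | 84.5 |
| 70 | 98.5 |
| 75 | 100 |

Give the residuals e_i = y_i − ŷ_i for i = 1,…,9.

x=10: ŷ = 26 + 10 = 36; e = 38 − 36 = 2
x=15: ŷ = 26 + 15 = 41; e = 40 − 41 = -1
x=20: ŷ = 26 + 20 = 46; e = 44 − 46 = -2
x=25: ŷ = 26 + 25 = 51; e = 52.5 − 51 = 1.5
x=45: ŷ = 26 + 45 = 71; e = 69.5 − 71 = -1.5
x=55: ŷ = 26 + 55 = 81; e = 82 − 81 = 1
x=60: ŷ = 26 + 60 = 86; e = 84.5 − 86 = -1.5
x=70: ŷ = 26 + 70 = 96; e = 98.5 − 96 = 2.5
x=75: ŷ = 26 + 75 = 101; e = 100 − 101 = -1

2, -1, -2, 1.5, -1.5, 1, -1.5, 2.5, -1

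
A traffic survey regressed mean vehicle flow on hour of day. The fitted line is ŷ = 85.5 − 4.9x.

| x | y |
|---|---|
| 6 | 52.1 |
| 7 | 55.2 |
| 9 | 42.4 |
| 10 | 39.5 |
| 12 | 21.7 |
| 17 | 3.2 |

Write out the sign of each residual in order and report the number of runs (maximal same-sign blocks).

x=6: ŷ = 85.5 − 4.9·6 = 56.1; r = 52.1 − 56.1 = -4
x=7: ŷ = 85.5 − 4.9·7 = 51.2; r = 55.2 − 51.2 = 4
x=9: ŷ = 85.5 − 4.9·9 = 41.4; r = 42.4 − 41.4 = 1
x=10: ŷ = 85.5 − 4.9·10 = 36.5; r = 39.5 − 36.5 = 3
x=12: ŷ = 85.5 − 4.9·12 = 26.7; r = 21.7 − 26.7 = -5
x=17: ŷ = 85.5 − 4.9·17 = 2.2; r = 3.2 − 2.2 = 1
Signs: − + + + − +
Runs: −×1, +×3, −×1, +×1 → 4

4 runs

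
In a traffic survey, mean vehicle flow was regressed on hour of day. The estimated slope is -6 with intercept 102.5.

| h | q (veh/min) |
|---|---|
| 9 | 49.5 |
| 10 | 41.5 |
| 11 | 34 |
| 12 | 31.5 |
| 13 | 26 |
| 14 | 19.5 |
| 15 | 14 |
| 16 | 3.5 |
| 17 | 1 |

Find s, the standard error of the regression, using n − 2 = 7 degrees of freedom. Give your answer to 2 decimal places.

s = 1.85

h=9: q̂ = 102.5 − 6·9 = 48.5; r = 49.5 − 48.5 = 1
h=10: q̂ = 102.5 − 6·10 = 42.5; r = 41.5 − 42.5 = -1
h=11: q̂ = 102.5 − 6·11 = 36.5; r = 34 − 36.5 = -2.5
h=12: q̂ = 102.5 − 6·12 = 30.5; r = 31.5 − 30.5 = 1
h=13: q̂ = 102.5 − 6·13 = 24.5; r = 26 − 24.5 = 1.5
h=14: q̂ = 102.5 − 6·14 = 18.5; r = 19.5 − 18.5 = 1
h=15: q̂ = 102.5 − 6·15 = 12.5; r = 14 − 12.5 = 1.5
h=16: q̂ = 102.5 − 6·16 = 6.5; r = 3.5 − 6.5 = -3
h=17: q̂ = 102.5 − 6·17 = 0.5; r = 1 − 0.5 = 0.5
SSE = 1 + 1 + 6.25 + 1 + 2.25 + 1 + 2.25 + 9 + 0.25 = 24
s = √(24/7) = √3.42857 ≈ 1.85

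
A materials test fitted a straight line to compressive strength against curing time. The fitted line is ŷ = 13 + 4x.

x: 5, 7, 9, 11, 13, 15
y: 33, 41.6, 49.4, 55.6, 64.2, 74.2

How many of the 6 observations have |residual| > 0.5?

x=5: ŷ = 13 + 4·5 = 33; e = 33 − 33 = 0
x=7: ŷ = 13 + 4·7 = 41; e = 41.6 − 41 = 0.6
x=9: ŷ = 13 + 4·9 = 49; e = 49.4 − 49 = 0.4
x=11: ŷ = 13 + 4·11 = 57; e = 55.6 − 57 = -1.4
x=13: ŷ = 13 + 4·13 = 65; e = 64.2 − 65 = -0.8
x=15: ŷ = 13 + 4·15 = 73; e = 74.2 − 73 = 1.2
|e| > 0.5: x=7 (|e|=0.6), x=11 (|e|=1.4), x=13 (|e|=0.8), x=15 (|e|=1.2) → 4

4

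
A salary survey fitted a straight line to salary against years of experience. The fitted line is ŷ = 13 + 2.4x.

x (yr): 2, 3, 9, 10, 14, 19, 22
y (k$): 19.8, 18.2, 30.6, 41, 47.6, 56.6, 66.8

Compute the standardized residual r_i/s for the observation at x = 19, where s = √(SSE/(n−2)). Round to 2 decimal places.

x=2: ŷ = 13 + 2.4·2 = 17.8; r = 19.8 − 17.8 = 2
x=3: ŷ = 13 + 2.4·3 = 20.2; r = 18.2 − 20.2 = -2
x=9: ŷ = 13 + 2.4·9 = 34.6; r = 30.6 − 34.6 = -4
x=10: ŷ = 13 + 2.4·10 = 37; r = 41 − 37 = 4
x=14: ŷ = 13 + 2.4·14 = 46.6; r = 47.6 − 46.6 = 1
x=19: ŷ = 13 + 2.4·19 = 58.6; r = 56.6 − 58.6 = -2
x=22: ŷ = 13 + 2.4·22 = 65.8; r = 66.8 − 65.8 = 1
SSE = 4 + 4 + 16 + 16 + 1 + 4 + 1 = 46
s = √(46/5) = 3.03315
r/s = -2 / 3.03315 = -0.66

-0.66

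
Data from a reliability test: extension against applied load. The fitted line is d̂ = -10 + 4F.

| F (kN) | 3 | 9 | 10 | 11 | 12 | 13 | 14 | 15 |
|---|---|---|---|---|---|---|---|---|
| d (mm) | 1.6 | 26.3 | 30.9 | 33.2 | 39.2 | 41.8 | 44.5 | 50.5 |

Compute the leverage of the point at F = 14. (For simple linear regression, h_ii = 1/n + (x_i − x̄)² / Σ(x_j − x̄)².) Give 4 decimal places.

h = 0.2238

F̄ = (3 + 9 + 10 + 11 + 12 + 13 + 14 + 15)/8 = 10.875
Σ(F − F̄)² = 62.0156 + 3.51562 + 0.765625 + 0.015625 + 1.26562 + 4.51562 + 9.76562 + 17.0156 = 98.875
h = 1/8 + (3.125)²/98.875 = 0.125 + 0.0987674 = 0.2238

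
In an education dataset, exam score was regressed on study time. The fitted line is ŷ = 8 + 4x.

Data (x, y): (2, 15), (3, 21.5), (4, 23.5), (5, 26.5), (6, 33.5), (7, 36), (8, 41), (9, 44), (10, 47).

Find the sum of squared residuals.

x=2: ŷ = 8 + 4·2 = 16; r = 15 − 16 = -1
x=3: ŷ = 8 + 4·3 = 20; r = 21.5 − 20 = 1.5
x=4: ŷ = 8 + 4·4 = 24; r = 23.5 − 24 = -0.5
x=5: ŷ = 8 + 4·5 = 28; r = 26.5 − 28 = -1.5
x=6: ŷ = 8 + 4·6 = 32; r = 33.5 − 32 = 1.5
x=7: ŷ = 8 + 4·7 = 36; r = 36 − 36 = 0
x=8: ŷ = 8 + 4·8 = 40; r = 41 − 40 = 1
x=9: ŷ = 8 + 4·9 = 44; r = 44 − 44 = 0
x=10: ŷ = 8 + 4·10 = 48; r = 47 − 48 = -1
SSE = 1 + 2.25 + 0.25 + 2.25 + 2.25 + 0 + 1 + 0 + 1 = 10

SSE = 10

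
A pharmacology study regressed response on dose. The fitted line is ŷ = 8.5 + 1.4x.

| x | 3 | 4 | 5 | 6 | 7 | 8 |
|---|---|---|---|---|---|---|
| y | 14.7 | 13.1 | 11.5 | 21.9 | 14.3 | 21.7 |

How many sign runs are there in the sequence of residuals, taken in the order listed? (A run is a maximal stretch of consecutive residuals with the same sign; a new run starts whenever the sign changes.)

5 runs

x=3: ŷ = 8.5 + 1.4·3 = 12.7; e = 14.7 − 12.7 = 2
x=4: ŷ = 8.5 + 1.4·4 = 14.1; e = 13.1 − 14.1 = -1
x=5: ŷ = 8.5 + 1.4·5 = 15.5; e = 11.5 − 15.5 = -4
x=6: ŷ = 8.5 + 1.4·6 = 16.9; e = 21.9 − 16.9 = 5
x=7: ŷ = 8.5 + 1.4·7 = 18.3; e = 14.3 − 18.3 = -4
x=8: ŷ = 8.5 + 1.4·8 = 19.7; e = 21.7 − 19.7 = 2
Signs: + − − + − +
Runs: +×1, −×2, +×1, −×1, +×1 → 5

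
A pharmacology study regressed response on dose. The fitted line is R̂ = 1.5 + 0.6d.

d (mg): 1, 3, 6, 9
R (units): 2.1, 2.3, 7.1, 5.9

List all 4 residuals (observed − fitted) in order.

d=1: R̂ = 1.5 + 0.6·1 = 2.1; e = 2.1 − 2.1 = 0
d=3: R̂ = 1.5 + 0.6·3 = 3.3; e = 2.3 − 3.3 = -1
d=6: R̂ = 1.5 + 0.6·6 = 5.1; e = 7.1 − 5.1 = 2
d=9: R̂ = 1.5 + 0.6·9 = 6.9; e = 5.9 − 6.9 = -1

0, -1, 2, -1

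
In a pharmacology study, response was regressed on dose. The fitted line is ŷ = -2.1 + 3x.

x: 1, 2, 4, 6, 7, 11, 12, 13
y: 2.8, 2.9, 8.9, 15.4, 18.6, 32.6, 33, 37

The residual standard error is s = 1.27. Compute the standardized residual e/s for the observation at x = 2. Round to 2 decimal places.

ŷ = -2.1 + 3·2 = 3.9
e = 2.9 − 3.9 = -1
e/s = -1 / 1.27 = -0.79

-0.79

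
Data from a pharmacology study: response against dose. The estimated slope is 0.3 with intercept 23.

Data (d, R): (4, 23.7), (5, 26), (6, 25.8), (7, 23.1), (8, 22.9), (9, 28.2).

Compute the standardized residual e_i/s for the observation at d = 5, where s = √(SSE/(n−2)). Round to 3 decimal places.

d=4: ŷ = 23 + 0.3·4 = 24.2; e = 23.7 − 24.2 = -0.5
d=5: ŷ = 23 + 0.3·5 = 24.5; e = 26 − 24.5 = 1.5
d=6: ŷ = 23 + 0.3·6 = 24.8; e = 25.8 − 24.8 = 1
d=7: ŷ = 23 + 0.3·7 = 25.1; e = 23.1 − 25.1 = -2
d=8: ŷ = 23 + 0.3·8 = 25.4; e = 22.9 − 25.4 = -2.5
d=9: ŷ = 23 + 0.3·9 = 25.7; e = 28.2 − 25.7 = 2.5
SSE = 0.25 + 2.25 + 1 + 4 + 6.25 + 6.25 = 20
s = √(20/4) = 2.23607
e/s = 1.5 / 2.23607 = 0.671

0.671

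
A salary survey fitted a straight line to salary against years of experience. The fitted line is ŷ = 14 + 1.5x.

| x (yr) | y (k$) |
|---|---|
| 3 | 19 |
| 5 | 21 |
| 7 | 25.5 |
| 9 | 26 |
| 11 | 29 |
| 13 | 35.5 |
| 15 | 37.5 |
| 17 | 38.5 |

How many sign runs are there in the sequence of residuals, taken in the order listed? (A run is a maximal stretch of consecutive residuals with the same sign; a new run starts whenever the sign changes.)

6 runs

x=3: ŷ = 14 + 1.5·3 = 18.5; e = 19 − 18.5 = 0.5
x=5: ŷ = 14 + 1.5·5 = 21.5; e = 21 − 21.5 = -0.5
x=7: ŷ = 14 + 1.5·7 = 24.5; e = 25.5 − 24.5 = 1
x=9: ŷ = 14 + 1.5·9 = 27.5; e = 26 − 27.5 = -1.5
x=11: ŷ = 14 + 1.5·11 = 30.5; e = 29 − 30.5 = -1.5
x=13: ŷ = 14 + 1.5·13 = 33.5; e = 35.5 − 33.5 = 2
x=15: ŷ = 14 + 1.5·15 = 36.5; e = 37.5 − 36.5 = 1
x=17: ŷ = 14 + 1.5·17 = 39.5; e = 38.5 − 39.5 = -1
Signs: + − + − − + + −
Runs: +×1, −×1, +×1, −×2, +×2, −×1 → 6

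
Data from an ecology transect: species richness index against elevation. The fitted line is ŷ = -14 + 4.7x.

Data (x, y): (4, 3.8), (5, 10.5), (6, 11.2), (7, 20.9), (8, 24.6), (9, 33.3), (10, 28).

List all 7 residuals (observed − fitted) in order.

x=4: ŷ = -14 + 4.7·4 = 4.8; e = 3.8 − 4.8 = -1
x=5: ŷ = -14 + 4.7·5 = 9.5; e = 10.5 − 9.5 = 1
x=6: ŷ = -14 + 4.7·6 = 14.2; e = 11.2 − 14.2 = -3
x=7: ŷ = -14 + 4.7·7 = 18.9; e = 20.9 − 18.9 = 2
x=8: ŷ = -14 + 4.7·8 = 23.6; e = 24.6 − 23.6 = 1
x=9: ŷ = -14 + 4.7·9 = 28.3; e = 33.3 − 28.3 = 5
x=10: ŷ = -14 + 4.7·10 = 33; e = 28 − 33 = -5

-1, 1, -3, 2, 1, 5, -5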